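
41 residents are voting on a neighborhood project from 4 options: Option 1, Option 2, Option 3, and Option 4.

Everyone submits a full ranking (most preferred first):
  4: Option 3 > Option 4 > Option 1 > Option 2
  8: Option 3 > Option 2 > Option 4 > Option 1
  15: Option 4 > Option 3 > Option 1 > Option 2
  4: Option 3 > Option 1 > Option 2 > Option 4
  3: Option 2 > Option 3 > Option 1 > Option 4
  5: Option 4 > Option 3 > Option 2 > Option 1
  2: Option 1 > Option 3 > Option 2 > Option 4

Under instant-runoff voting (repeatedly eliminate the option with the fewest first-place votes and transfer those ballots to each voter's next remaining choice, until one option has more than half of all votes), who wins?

Option 3

Round 1: Option 1 2, Option 2 3, Option 3 16, Option 4 20. Option 1 eliminated.
Round 2: Option 2 3, Option 3 18, Option 4 20. Option 2 eliminated.
Round 3: Option 3 21, Option 4 20. Option 3 has a majority (≥21).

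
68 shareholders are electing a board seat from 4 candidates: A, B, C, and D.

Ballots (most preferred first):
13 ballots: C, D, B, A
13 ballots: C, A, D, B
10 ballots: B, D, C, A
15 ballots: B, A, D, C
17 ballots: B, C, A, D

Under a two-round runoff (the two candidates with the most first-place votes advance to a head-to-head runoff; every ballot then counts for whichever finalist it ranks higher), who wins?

Round 1 first-place votes: A 0, B 42, C 26, D 0. B and C advance.
Runoff: B is ranked above C on 42 ballots, C above B on 26.

B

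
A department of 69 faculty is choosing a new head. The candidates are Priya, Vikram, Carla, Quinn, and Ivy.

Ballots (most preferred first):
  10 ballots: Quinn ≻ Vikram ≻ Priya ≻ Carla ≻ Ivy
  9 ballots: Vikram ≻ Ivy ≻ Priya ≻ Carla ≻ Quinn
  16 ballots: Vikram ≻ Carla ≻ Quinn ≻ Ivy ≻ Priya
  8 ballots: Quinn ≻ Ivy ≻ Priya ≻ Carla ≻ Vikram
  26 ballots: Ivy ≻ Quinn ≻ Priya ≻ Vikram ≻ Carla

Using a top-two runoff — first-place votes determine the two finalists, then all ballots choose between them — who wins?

Vikram

Round 1 first-place votes: Priya 0, Vikram 25, Carla 0, Quinn 18, Ivy 26. Ivy and Vikram advance.
Runoff: Ivy is ranked above Vikram on 34 ballots, Vikram above Ivy on 35.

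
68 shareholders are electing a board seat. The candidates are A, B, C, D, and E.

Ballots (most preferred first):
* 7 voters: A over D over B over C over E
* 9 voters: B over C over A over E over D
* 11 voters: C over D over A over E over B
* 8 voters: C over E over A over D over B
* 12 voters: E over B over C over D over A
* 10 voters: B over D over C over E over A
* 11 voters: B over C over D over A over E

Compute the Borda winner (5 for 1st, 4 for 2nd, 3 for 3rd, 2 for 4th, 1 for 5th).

A: 7×5 + 9×3 + 11×3 + 8×3 + 12×1 + 10×1 + 11×2 = 163
B: 7×3 + 9×5 + 11×1 + 8×1 + 12×4 + 10×5 + 11×5 = 238
C: 7×2 + 9×4 + 11×5 + 8×5 + 12×3 + 10×3 + 11×4 = 255
D: 7×4 + 9×1 + 11×4 + 8×2 + 12×2 + 10×4 + 11×3 = 194
E: 7×1 + 9×2 + 11×2 + 8×4 + 12×5 + 10×2 + 11×1 = 170

C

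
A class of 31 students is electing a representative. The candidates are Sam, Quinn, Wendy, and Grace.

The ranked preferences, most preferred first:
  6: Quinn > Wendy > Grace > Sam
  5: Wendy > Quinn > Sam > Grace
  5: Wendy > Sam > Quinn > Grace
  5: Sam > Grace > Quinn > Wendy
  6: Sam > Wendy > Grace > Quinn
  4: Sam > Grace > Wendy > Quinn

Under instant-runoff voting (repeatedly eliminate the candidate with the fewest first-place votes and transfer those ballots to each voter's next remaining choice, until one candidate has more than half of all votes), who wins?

Wendy

Round 1: Sam 15, Quinn 6, Wendy 10, Grace 0. Grace eliminated.
Round 2: Sam 15, Quinn 6, Wendy 10. Quinn eliminated.
Round 3: Sam 15, Wendy 16. Wendy has a majority (≥16).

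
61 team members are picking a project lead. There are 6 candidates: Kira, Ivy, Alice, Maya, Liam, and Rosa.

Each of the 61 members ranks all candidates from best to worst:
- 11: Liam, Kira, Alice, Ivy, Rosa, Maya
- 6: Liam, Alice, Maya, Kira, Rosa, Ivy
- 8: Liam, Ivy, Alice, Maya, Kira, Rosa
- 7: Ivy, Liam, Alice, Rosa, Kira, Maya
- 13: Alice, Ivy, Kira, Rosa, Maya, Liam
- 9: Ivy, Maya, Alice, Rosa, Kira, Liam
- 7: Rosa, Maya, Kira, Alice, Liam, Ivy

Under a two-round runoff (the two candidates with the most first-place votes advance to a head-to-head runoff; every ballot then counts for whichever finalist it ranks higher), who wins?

Liam

Round 1 first-place votes: Kira 0, Ivy 16, Alice 13, Maya 0, Liam 25, Rosa 7. Liam and Ivy advance.
Runoff: Liam is ranked above Ivy on 32 ballots, Ivy above Liam on 29.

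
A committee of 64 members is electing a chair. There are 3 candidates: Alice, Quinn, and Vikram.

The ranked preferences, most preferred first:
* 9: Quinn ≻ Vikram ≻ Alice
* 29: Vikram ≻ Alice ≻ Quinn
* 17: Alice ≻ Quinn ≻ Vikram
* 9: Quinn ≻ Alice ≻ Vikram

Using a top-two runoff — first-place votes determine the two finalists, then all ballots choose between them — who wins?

Round 1 first-place votes: Alice 17, Quinn 18, Vikram 29. Vikram and Quinn advance.
Runoff: Vikram is ranked above Quinn on 29 ballots, Quinn above Vikram on 35.

Quinn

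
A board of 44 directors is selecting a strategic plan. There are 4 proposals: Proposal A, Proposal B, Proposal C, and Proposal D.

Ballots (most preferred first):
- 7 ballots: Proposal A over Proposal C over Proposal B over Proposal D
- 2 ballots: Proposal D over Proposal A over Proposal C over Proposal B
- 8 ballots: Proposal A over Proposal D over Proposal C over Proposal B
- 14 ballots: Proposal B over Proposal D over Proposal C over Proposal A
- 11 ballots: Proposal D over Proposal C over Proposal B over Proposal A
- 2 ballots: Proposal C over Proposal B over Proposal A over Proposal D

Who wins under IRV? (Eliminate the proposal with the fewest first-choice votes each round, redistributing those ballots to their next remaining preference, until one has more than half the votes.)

Round 1: Proposal A 15, Proposal B 14, Proposal C 2, Proposal D 13. Proposal C eliminated.
Round 2: Proposal A 15, Proposal B 16, Proposal D 13. Proposal D eliminated.
Round 3: Proposal A 17, Proposal B 27. Proposal B has a majority (≥23).

Proposal B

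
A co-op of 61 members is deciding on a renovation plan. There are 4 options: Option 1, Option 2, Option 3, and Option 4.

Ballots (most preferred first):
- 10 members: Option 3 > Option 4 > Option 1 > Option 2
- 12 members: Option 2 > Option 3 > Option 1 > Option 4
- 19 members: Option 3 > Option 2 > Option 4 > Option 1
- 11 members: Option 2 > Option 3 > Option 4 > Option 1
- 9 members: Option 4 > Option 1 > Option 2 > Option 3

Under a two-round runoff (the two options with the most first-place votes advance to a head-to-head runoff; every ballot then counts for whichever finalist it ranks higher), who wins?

Option 2

Round 1 first-place votes: Option 1 0, Option 2 23, Option 3 29, Option 4 9. Option 3 and Option 2 advance.
Runoff: Option 3 is ranked above Option 2 on 29 ballots, Option 2 above Option 3 on 32.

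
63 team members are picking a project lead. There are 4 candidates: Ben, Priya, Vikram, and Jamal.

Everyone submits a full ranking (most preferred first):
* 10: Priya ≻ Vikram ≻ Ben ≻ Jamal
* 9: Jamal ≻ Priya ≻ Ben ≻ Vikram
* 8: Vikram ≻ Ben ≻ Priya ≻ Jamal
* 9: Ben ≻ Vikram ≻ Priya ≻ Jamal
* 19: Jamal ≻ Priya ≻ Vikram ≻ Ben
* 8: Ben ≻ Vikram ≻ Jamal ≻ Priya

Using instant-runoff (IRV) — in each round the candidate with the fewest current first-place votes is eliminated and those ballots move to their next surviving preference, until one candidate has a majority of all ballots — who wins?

Round 1: Ben 17, Priya 10, Vikram 8, Jamal 28. Vikram eliminated.
Round 2: Ben 25, Priya 10, Jamal 28. Priya eliminated.
Round 3: Ben 35, Jamal 28. Ben has a majority (≥32).

Ben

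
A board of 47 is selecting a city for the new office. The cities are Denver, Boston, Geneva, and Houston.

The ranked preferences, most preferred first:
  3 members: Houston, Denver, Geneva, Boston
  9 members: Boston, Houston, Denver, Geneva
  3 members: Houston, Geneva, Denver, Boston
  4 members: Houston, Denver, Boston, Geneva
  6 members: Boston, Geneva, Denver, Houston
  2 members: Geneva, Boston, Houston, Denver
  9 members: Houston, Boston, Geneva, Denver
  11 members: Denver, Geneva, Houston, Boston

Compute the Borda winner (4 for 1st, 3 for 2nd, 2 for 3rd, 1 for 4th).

Houston

Denver: 3×3 + 9×2 + 3×2 + 4×3 + 6×2 + 2×1 + 9×1 + 11×4 = 112
Boston: 3×1 + 9×4 + 3×1 + 4×2 + 6×4 + 2×3 + 9×3 + 11×1 = 118
Geneva: 3×2 + 9×1 + 3×3 + 4×1 + 6×3 + 2×4 + 9×2 + 11×3 = 105
Houston: 3×4 + 9×3 + 3×4 + 4×4 + 6×1 + 2×2 + 9×4 + 11×2 = 135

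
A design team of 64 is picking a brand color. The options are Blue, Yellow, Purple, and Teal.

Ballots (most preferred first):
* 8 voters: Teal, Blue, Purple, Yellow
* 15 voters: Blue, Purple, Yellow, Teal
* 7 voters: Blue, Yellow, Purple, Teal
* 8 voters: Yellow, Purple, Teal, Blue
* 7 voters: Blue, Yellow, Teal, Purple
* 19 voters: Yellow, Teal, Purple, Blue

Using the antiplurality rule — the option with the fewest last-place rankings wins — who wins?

Last-place votes: Blue 27, Yellow 8, Purple 7, Teal 22.

Purple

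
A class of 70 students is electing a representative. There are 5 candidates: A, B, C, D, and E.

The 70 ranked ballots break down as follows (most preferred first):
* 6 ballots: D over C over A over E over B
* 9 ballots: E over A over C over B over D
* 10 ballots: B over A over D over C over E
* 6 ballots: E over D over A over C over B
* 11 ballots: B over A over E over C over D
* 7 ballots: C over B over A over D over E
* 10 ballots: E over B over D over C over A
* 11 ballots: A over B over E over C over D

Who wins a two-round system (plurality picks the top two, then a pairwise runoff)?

Round 1 first-place votes: A 11, B 21, C 7, D 6, E 25. E and B advance.
Runoff: E is ranked above B on 31 ballots, B above E on 39.

B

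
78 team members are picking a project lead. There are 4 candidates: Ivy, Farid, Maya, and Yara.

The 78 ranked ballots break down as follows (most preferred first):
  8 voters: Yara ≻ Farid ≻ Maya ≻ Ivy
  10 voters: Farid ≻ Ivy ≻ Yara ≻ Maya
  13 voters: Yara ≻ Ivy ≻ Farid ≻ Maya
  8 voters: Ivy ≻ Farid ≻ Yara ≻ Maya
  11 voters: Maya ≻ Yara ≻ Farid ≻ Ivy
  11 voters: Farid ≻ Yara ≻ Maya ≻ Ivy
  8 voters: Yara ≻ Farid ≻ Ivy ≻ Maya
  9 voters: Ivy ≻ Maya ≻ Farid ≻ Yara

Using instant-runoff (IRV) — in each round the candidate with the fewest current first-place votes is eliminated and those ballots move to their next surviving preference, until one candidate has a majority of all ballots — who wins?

Yara

Round 1: Ivy 17, Farid 21, Maya 11, Yara 29. Maya eliminated.
Round 2: Ivy 17, Farid 21, Yara 40. Yara has a majority (≥40).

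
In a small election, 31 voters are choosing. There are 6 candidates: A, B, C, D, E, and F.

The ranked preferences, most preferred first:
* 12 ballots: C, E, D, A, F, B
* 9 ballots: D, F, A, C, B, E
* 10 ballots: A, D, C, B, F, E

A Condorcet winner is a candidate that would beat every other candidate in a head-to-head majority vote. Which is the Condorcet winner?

D vs A: 21–10
D vs B: 31–0
D vs C: 19–12
D vs E: 19–12
D vs F: 31–0
D beats every other candidate.

D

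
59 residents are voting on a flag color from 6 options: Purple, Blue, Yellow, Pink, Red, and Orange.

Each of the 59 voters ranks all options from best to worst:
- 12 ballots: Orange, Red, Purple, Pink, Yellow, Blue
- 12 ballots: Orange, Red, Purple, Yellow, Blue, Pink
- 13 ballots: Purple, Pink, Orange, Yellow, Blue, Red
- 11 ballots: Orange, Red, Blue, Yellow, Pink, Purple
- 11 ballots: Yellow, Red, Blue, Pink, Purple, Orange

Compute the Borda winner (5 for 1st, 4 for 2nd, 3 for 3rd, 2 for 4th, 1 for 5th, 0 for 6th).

Orange

Purple: 12×3 + 12×3 + 13×5 + 11×0 + 11×1 = 148
Blue: 12×0 + 12×1 + 13×1 + 11×3 + 11×3 = 91
Yellow: 12×1 + 12×2 + 13×2 + 11×2 + 11×5 = 139
Pink: 12×2 + 12×0 + 13×4 + 11×1 + 11×2 = 109
Red: 12×4 + 12×4 + 13×0 + 11×4 + 11×4 = 184
Orange: 12×5 + 12×5 + 13×3 + 11×5 + 11×0 = 214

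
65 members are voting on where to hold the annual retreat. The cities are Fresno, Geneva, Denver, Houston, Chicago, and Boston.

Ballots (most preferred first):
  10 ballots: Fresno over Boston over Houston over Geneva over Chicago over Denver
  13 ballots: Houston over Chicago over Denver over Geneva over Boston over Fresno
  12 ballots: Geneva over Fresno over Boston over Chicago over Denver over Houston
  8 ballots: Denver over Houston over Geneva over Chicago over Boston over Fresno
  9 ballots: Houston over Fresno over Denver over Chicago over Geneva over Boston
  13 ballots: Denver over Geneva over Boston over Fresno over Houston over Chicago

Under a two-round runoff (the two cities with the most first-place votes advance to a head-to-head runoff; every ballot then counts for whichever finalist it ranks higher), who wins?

Round 1 first-place votes: Fresno 10, Geneva 12, Denver 21, Houston 22, Chicago 0, Boston 0. Houston and Denver advance.
Runoff: Houston is ranked above Denver on 32 ballots, Denver above Houston on 33.

Denver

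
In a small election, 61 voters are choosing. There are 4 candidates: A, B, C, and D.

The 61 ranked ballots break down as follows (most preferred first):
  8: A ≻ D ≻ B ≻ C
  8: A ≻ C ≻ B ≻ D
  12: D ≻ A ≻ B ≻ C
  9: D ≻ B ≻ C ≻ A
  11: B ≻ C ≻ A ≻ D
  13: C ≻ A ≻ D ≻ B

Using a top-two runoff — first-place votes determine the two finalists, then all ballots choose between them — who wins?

Round 1 first-place votes: A 16, B 11, C 13, D 21. D and A advance.
Runoff: D is ranked above A on 21 ballots, A above D on 40.

A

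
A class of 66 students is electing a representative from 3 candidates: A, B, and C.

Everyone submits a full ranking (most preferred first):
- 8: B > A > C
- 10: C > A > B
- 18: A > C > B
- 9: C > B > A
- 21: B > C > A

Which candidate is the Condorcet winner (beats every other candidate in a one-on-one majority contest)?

C

C vs A: 40–26
C vs B: 37–29
C beats every other candidate.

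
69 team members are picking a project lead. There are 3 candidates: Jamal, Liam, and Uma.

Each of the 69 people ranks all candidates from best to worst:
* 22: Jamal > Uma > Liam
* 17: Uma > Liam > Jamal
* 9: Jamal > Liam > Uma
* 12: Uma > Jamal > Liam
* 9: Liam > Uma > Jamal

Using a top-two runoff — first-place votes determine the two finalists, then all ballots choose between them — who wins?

Round 1 first-place votes: Jamal 31, Liam 9, Uma 29. Jamal and Uma advance.
Runoff: Jamal is ranked above Uma on 31 ballots, Uma above Jamal on 38.

Uma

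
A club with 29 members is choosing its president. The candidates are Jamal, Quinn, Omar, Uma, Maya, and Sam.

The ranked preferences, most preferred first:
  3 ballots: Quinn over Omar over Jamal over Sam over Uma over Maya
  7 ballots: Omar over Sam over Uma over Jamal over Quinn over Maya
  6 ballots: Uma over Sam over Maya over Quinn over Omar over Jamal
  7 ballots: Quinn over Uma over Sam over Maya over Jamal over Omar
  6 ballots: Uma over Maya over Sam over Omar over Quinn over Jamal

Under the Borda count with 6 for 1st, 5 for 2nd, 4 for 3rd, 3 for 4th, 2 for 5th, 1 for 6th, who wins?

Jamal: 3×4 + 7×3 + 6×1 + 7×2 + 6×1 = 59
Quinn: 3×6 + 7×2 + 6×3 + 7×6 + 6×2 = 104
Omar: 3×5 + 7×6 + 6×2 + 7×1 + 6×3 = 94
Uma: 3×2 + 7×4 + 6×6 + 7×5 + 6×6 = 141
Maya: 3×1 + 7×1 + 6×4 + 7×3 + 6×5 = 85
Sam: 3×3 + 7×5 + 6×5 + 7×4 + 6×4 = 126

Uma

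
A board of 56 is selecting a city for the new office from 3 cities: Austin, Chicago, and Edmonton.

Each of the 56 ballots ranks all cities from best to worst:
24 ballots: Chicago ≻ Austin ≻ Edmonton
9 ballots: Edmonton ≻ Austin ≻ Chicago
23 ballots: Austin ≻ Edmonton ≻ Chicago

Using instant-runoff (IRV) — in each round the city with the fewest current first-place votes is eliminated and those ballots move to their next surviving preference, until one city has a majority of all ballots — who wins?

Round 1: Austin 23, Chicago 24, Edmonton 9. Edmonton eliminated.
Round 2: Austin 32, Chicago 24. Austin has a majority (≥29).

Austin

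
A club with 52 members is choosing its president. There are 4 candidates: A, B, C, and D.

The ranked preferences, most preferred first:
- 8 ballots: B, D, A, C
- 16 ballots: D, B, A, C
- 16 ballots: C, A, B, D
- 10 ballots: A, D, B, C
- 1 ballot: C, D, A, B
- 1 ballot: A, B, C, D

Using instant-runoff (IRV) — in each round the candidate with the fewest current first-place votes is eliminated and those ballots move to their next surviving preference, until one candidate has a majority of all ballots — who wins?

D

Round 1: A 11, B 8, C 17, D 16. B eliminated.
Round 2: A 11, C 17, D 24. A eliminated.
Round 3: C 18, D 34. D has a majority (≥27).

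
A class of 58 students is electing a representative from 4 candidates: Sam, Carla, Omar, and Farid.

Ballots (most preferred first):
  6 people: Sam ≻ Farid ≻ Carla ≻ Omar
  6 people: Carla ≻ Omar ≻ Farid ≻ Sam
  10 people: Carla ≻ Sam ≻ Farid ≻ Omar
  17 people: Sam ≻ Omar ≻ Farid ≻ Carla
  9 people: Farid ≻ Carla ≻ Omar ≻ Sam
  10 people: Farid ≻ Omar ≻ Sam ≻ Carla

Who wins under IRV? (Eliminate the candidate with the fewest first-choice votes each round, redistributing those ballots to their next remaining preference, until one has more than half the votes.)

Round 1: Sam 23, Carla 16, Omar 0, Farid 19. Omar eliminated.
Round 2: Sam 23, Carla 16, Farid 19. Carla eliminated.
Round 3: Sam 33, Farid 25. Sam has a majority (≥30).

Sam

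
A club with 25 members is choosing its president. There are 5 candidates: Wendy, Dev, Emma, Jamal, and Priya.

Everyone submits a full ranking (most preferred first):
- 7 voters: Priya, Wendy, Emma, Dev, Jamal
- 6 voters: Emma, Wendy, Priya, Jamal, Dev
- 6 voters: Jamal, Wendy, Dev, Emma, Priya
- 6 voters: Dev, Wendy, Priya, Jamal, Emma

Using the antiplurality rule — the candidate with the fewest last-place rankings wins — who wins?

Last-place votes: Wendy 0, Dev 6, Emma 6, Jamal 7, Priya 6.

Wendy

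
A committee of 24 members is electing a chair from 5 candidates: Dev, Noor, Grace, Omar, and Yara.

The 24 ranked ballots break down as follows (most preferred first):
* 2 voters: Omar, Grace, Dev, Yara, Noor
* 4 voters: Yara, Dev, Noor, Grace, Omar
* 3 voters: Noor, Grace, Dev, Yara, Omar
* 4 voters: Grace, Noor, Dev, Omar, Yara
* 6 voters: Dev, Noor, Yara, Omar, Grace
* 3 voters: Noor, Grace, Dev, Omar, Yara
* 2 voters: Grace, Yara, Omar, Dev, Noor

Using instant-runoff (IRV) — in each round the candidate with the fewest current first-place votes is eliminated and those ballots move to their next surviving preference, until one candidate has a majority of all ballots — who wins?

Round 1: Dev 6, Noor 6, Grace 6, Omar 2, Yara 4. Omar eliminated.
Round 2: Dev 6, Noor 6, Grace 8, Yara 4. Yara eliminated.
Round 3: Dev 10, Noor 6, Grace 8. Noor eliminated.
Round 4: Dev 10, Grace 14. Grace has a majority (≥13).

Grace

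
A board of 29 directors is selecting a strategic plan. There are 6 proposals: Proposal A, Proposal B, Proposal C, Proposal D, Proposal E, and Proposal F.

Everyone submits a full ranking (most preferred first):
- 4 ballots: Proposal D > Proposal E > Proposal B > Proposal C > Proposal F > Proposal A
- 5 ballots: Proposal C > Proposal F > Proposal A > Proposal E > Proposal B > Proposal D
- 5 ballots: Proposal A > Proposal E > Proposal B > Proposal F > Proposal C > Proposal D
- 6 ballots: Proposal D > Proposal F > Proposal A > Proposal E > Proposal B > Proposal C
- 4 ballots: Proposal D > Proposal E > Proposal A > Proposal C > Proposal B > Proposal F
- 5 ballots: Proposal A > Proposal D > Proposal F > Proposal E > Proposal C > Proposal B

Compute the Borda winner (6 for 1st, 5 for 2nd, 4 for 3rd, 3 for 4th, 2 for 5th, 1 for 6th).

Proposal A: 4×1 + 5×4 + 5×6 + 6×4 + 4×4 + 5×6 = 124
Proposal B: 4×4 + 5×2 + 5×4 + 6×2 + 4×2 + 5×1 = 71
Proposal C: 4×3 + 5×6 + 5×2 + 6×1 + 4×3 + 5×2 = 80
Proposal D: 4×6 + 5×1 + 5×1 + 6×6 + 4×6 + 5×5 = 119
Proposal E: 4×5 + 5×3 + 5×5 + 6×3 + 4×5 + 5×3 = 113
Proposal F: 4×2 + 5×5 + 5×3 + 6×5 + 4×1 + 5×4 = 102

Proposal A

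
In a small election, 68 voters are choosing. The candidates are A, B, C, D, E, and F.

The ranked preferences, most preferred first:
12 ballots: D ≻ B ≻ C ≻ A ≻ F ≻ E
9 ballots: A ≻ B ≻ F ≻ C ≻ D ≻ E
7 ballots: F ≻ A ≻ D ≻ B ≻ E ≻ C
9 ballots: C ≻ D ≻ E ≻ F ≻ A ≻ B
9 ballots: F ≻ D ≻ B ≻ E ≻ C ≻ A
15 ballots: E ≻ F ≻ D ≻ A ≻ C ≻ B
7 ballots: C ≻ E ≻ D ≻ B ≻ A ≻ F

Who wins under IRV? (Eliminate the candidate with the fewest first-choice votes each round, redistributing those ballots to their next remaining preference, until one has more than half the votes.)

F

Round 1: A 9, B 0, C 16, D 12, E 15, F 16. B eliminated.
Round 2: A 9, C 16, D 12, E 15, F 16. A eliminated.
Round 3: C 16, D 12, E 15, F 25. D eliminated.
Round 4: C 28, E 15, F 25. E eliminated.
Round 5: C 28, F 40. F has a majority (≥35).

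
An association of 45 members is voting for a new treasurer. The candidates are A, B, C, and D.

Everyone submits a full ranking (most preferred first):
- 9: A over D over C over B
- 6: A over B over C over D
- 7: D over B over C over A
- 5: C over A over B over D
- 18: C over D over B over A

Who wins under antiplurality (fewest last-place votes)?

Last-place votes: A 25, B 9, C 0, D 11.

C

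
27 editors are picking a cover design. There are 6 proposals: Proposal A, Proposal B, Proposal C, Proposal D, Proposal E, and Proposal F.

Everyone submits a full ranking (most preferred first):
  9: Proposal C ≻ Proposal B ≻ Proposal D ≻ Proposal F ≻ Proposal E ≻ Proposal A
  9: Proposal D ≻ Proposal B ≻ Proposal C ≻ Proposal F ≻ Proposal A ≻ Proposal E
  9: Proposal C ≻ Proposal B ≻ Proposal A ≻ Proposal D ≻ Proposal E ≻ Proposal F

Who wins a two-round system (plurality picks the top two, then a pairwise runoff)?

Proposal C

Round 1 first-place votes: Proposal A 0, Proposal B 0, Proposal C 18, Proposal D 9, Proposal E 0, Proposal F 0. Proposal C and Proposal D advance.
Runoff: Proposal C is ranked above Proposal D on 18 ballots, Proposal D above Proposal C on 9.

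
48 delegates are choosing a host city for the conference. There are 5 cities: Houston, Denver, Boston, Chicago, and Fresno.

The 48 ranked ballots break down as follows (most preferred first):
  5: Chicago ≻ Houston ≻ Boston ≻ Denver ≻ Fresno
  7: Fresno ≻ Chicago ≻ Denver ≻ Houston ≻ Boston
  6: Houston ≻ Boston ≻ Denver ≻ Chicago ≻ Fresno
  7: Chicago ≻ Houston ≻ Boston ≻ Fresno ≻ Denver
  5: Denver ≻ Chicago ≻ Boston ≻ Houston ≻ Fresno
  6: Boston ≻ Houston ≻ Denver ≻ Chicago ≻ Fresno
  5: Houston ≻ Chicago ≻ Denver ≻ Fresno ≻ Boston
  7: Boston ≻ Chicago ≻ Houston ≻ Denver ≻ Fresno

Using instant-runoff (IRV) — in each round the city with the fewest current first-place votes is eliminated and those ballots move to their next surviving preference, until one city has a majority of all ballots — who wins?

Chicago

Round 1: Houston 11, Denver 5, Boston 13, Chicago 12, Fresno 7. Denver eliminated.
Round 2: Houston 11, Boston 13, Chicago 17, Fresno 7. Fresno eliminated.
Round 3: Houston 11, Boston 13, Chicago 24. Houston eliminated.
Round 4: Boston 19, Chicago 29. Chicago has a majority (≥25).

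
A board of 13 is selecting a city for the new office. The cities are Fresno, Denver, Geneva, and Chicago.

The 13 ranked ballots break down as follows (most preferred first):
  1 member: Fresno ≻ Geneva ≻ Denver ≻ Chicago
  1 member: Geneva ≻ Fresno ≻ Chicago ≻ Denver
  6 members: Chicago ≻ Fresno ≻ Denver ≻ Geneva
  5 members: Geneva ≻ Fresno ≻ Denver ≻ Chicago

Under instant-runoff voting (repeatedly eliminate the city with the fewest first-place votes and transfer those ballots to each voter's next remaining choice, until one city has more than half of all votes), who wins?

Round 1: Fresno 1, Denver 0, Geneva 6, Chicago 6. Denver eliminated.
Round 2: Fresno 1, Geneva 6, Chicago 6. Fresno eliminated.
Round 3: Geneva 7, Chicago 6. Geneva has a majority (≥7).

Geneva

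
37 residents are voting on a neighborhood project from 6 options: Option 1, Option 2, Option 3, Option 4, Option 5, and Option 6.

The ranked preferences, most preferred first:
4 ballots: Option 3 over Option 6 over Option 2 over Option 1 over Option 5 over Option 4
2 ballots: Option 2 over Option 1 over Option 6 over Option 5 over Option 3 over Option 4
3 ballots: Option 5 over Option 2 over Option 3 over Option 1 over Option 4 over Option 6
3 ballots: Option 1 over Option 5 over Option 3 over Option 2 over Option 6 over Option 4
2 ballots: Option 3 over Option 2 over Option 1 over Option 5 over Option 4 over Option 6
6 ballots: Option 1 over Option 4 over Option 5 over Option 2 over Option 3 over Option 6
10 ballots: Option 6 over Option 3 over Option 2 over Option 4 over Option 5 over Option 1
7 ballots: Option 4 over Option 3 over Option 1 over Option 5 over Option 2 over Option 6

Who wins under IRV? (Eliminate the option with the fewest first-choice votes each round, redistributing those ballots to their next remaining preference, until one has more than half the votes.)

Option 3

Round 1: Option 1 9, Option 2 2, Option 3 6, Option 4 7, Option 5 3, Option 6 10. Option 2 eliminated.
Round 2: Option 1 11, Option 3 6, Option 4 7, Option 5 3, Option 6 10. Option 5 eliminated.
Round 3: Option 1 11, Option 3 9, Option 4 7, Option 6 10. Option 4 eliminated.
Round 4: Option 1 11, Option 3 16, Option 6 10. Option 6 eliminated.
Round 5: Option 1 11, Option 3 26. Option 3 has a majority (≥19).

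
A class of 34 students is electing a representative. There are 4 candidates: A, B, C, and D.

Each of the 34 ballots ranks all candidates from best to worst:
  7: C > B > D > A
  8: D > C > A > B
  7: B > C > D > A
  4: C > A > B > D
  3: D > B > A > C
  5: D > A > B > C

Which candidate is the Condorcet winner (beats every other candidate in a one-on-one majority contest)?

C vs A: 26–8
C vs B: 19–15
C vs D: 18–16
C beats every other candidate.

C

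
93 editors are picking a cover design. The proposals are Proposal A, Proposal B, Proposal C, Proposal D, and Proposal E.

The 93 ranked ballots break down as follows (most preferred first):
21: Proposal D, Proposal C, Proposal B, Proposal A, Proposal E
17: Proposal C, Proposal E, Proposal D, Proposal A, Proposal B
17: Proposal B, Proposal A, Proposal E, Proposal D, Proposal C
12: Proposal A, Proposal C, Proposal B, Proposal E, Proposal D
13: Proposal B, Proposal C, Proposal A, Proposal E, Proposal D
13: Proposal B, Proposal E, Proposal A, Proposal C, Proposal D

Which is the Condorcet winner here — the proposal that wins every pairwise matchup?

Proposal C vs Proposal A: 51–42
Proposal C vs Proposal B: 50–43
Proposal C vs Proposal D: 55–38
Proposal C vs Proposal E: 63–30
Proposal C beats every other proposal.

Proposal C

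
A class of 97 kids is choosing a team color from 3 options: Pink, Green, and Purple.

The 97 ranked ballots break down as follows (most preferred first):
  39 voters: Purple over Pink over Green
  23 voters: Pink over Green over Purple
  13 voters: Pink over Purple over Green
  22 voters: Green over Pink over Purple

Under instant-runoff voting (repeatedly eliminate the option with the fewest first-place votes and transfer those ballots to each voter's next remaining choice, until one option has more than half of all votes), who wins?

Pink

Round 1: Pink 36, Green 22, Purple 39. Green eliminated.
Round 2: Pink 58, Purple 39. Pink has a majority (≥49).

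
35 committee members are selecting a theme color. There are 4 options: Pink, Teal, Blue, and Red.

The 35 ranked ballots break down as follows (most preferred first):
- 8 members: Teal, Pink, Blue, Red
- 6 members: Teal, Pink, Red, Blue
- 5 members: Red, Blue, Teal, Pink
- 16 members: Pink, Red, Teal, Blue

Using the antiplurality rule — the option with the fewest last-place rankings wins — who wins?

Teal

Last-place votes: Pink 5, Teal 0, Blue 22, Red 8.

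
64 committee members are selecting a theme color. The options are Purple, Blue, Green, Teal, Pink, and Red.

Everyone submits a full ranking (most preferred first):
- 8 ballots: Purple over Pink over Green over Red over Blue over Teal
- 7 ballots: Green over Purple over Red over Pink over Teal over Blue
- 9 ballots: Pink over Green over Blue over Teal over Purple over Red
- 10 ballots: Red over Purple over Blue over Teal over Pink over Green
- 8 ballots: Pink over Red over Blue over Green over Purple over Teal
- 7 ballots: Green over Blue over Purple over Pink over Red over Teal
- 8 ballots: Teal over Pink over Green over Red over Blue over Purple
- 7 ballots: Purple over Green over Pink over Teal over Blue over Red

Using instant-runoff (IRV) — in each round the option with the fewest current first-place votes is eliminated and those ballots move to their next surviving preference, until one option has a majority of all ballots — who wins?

Purple

Round 1: Purple 15, Blue 0, Green 14, Teal 8, Pink 17, Red 10. Blue eliminated.
Round 2: Purple 15, Green 14, Teal 8, Pink 17, Red 10. Teal eliminated.
Round 3: Purple 15, Green 14, Pink 25, Red 10. Red eliminated.
Round 4: Purple 25, Green 14, Pink 25. Green eliminated.
Round 5: Purple 39, Pink 25. Purple has a majority (≥33).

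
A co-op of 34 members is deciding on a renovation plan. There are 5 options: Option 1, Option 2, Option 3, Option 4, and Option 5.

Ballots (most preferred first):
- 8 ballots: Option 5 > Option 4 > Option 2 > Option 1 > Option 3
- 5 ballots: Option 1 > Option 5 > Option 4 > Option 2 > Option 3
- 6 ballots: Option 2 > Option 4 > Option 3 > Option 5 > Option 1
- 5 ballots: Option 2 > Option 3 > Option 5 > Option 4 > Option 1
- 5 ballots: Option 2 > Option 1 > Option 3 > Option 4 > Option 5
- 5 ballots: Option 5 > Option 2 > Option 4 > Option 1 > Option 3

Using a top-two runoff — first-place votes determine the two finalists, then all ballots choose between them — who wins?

Round 1 first-place votes: Option 1 5, Option 2 16, Option 3 0, Option 4 0, Option 5 13. Option 2 and Option 5 advance.
Runoff: Option 2 is ranked above Option 5 on 16 ballots, Option 5 above Option 2 on 18.

Option 5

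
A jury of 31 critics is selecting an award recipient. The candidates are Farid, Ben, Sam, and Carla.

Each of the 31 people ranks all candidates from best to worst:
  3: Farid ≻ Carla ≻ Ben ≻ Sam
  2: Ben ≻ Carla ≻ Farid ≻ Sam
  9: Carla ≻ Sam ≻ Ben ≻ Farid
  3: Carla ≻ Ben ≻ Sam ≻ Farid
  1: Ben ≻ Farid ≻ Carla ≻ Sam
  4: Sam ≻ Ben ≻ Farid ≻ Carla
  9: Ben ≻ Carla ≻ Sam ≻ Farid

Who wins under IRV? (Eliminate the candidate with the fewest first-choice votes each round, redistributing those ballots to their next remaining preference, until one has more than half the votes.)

Round 1: Farid 3, Ben 12, Sam 4, Carla 12. Farid eliminated.
Round 2: Ben 12, Sam 4, Carla 15. Sam eliminated.
Round 3: Ben 16, Carla 15. Ben has a majority (≥16).

Ben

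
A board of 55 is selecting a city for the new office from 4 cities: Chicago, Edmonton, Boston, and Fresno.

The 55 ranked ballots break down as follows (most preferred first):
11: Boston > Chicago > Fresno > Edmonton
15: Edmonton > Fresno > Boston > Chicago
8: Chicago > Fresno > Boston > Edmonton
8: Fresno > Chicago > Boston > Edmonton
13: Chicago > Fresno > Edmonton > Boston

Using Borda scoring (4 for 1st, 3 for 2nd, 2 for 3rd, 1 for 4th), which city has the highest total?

Fresno

Chicago: 11×3 + 15×1 + 8×4 + 8×3 + 13×4 = 156
Edmonton: 11×1 + 15×4 + 8×1 + 8×1 + 13×2 = 113
Boston: 11×4 + 15×2 + 8×2 + 8×2 + 13×1 = 119
Fresno: 11×2 + 15×3 + 8×3 + 8×4 + 13×3 = 162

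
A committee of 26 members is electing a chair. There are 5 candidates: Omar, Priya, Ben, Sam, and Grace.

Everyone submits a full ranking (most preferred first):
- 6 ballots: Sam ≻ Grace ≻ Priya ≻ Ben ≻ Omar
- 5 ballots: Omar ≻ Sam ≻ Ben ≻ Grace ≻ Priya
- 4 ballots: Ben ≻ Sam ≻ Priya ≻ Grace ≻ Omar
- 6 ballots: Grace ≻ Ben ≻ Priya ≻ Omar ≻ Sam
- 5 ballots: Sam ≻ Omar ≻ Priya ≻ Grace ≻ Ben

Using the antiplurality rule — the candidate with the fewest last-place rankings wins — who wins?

Last-place votes: Omar 10, Priya 5, Ben 5, Sam 6, Grace 0.

Grace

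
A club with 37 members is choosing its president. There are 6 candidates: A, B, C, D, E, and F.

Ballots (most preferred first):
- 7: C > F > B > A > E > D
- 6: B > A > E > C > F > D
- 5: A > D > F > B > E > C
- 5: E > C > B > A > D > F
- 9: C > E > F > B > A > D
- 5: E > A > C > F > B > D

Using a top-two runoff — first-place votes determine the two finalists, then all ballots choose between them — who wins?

E

Round 1 first-place votes: A 5, B 6, C 16, D 0, E 10, F 0. C and E advance.
Runoff: C is ranked above E on 16 ballots, E above C on 21.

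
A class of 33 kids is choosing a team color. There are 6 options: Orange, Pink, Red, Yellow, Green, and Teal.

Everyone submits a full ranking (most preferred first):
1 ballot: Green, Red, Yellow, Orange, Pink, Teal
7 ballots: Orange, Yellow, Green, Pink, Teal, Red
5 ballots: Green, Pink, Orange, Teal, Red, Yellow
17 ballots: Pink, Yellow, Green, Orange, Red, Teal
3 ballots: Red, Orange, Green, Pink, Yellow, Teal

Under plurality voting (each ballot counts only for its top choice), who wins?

First-place votes: Orange 7, Pink 17, Red 3, Yellow 0, Green 6, Teal 0.

Pink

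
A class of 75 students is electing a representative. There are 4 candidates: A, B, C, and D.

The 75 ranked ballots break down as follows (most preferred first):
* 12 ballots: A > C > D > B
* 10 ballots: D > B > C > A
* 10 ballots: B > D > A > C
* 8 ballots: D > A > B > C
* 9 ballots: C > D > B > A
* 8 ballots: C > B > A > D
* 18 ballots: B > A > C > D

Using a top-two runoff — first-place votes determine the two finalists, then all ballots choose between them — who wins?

Round 1 first-place votes: A 12, B 28, C 17, D 18. B and D advance.
Runoff: B is ranked above D on 36 ballots, D above B on 39.

D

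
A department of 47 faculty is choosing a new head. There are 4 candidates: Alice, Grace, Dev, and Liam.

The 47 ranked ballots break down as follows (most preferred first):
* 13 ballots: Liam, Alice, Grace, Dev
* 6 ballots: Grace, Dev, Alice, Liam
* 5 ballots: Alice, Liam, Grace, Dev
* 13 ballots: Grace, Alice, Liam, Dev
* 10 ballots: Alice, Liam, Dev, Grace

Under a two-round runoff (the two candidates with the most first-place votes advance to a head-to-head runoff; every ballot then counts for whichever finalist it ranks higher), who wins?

Alice

Round 1 first-place votes: Alice 15, Grace 19, Dev 0, Liam 13. Grace and Alice advance.
Runoff: Grace is ranked above Alice on 19 ballots, Alice above Grace on 28.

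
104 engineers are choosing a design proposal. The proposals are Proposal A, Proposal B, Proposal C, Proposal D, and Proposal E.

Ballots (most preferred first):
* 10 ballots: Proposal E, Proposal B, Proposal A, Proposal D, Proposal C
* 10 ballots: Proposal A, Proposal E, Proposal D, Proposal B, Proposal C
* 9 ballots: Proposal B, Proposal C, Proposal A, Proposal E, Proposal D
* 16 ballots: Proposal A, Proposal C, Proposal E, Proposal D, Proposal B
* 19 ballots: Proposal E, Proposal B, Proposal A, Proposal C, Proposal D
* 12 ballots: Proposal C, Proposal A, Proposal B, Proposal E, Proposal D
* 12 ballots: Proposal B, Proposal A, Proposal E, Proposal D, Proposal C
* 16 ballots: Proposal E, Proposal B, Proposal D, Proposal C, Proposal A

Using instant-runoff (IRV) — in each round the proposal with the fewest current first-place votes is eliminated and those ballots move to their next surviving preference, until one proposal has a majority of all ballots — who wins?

Proposal A

Round 1: Proposal A 26, Proposal B 21, Proposal C 12, Proposal D 0, Proposal E 45. Proposal D eliminated.
Round 2: Proposal A 26, Proposal B 21, Proposal C 12, Proposal E 45. Proposal C eliminated.
Round 3: Proposal A 38, Proposal B 21, Proposal E 45. Proposal B eliminated.
Round 4: Proposal A 59, Proposal E 45. Proposal A has a majority (≥53).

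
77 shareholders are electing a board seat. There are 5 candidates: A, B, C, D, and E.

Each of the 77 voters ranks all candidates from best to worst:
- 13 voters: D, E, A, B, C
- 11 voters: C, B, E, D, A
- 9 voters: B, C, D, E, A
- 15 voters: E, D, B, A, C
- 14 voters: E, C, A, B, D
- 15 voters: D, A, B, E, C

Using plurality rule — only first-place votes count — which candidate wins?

E

First-place votes: A 0, B 9, C 11, D 28, E 29.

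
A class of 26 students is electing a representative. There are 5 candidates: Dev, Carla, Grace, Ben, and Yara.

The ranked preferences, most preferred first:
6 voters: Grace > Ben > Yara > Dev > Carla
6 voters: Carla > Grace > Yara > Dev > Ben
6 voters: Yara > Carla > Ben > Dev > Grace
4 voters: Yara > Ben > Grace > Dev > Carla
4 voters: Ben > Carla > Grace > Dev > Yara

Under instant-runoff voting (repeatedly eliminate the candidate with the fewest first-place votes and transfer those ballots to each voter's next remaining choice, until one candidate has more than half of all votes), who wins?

Round 1: Dev 0, Carla 6, Grace 6, Ben 4, Yara 10. Dev eliminated.
Round 2: Carla 6, Grace 6, Ben 4, Yara 10. Ben eliminated.
Round 3: Carla 10, Grace 6, Yara 10. Grace eliminated.
Round 4: Carla 10, Yara 16. Yara has a majority (≥14).

Yara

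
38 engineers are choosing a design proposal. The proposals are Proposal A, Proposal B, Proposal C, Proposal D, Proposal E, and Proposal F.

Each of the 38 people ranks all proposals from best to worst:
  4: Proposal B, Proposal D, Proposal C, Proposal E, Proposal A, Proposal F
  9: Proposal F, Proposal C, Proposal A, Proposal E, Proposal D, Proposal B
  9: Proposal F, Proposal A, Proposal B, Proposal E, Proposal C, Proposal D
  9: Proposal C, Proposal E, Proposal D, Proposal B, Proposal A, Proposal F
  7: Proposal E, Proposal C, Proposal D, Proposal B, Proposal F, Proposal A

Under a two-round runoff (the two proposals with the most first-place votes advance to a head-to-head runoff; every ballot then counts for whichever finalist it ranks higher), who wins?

Round 1 first-place votes: Proposal A 0, Proposal B 4, Proposal C 9, Proposal D 0, Proposal E 7, Proposal F 18. Proposal F and Proposal C advance.
Runoff: Proposal F is ranked above Proposal C on 18 ballots, Proposal C above Proposal F on 20.

Proposal C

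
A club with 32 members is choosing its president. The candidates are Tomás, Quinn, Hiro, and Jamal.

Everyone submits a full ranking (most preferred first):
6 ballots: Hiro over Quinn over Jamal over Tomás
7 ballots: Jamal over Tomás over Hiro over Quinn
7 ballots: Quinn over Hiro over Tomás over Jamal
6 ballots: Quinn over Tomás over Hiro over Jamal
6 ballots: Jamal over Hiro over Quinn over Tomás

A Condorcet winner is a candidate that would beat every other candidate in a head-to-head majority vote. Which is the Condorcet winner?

Hiro

Hiro vs Tomás: 19–13
Hiro vs Quinn: 19–13
Hiro vs Jamal: 19–13
Hiro beats every other candidate.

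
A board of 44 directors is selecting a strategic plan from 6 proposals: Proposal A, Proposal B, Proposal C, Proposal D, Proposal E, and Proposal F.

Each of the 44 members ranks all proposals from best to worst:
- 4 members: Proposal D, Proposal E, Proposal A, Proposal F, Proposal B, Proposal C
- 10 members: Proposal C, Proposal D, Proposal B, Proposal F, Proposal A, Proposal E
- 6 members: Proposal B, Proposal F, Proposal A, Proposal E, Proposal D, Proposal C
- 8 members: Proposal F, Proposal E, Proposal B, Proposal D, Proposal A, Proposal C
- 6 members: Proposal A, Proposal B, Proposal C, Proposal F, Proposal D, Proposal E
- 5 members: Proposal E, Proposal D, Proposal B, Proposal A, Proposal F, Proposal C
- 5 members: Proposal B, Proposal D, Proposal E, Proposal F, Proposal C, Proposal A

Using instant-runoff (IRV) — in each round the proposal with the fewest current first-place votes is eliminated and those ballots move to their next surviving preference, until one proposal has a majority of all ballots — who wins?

Proposal B

Round 1: Proposal A 6, Proposal B 11, Proposal C 10, Proposal D 4, Proposal E 5, Proposal F 8. Proposal D eliminated.
Round 2: Proposal A 6, Proposal B 11, Proposal C 10, Proposal E 9, Proposal F 8. Proposal A eliminated.
Round 3: Proposal B 17, Proposal C 10, Proposal E 9, Proposal F 8. Proposal F eliminated.
Round 4: Proposal B 17, Proposal C 10, Proposal E 17. Proposal C eliminated.
Round 5: Proposal B 27, Proposal E 17. Proposal B has a majority (≥23).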